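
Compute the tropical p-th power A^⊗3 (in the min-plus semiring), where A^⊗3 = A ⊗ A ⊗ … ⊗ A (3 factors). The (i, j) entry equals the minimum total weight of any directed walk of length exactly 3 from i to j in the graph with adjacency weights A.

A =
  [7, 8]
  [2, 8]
A^⊗3 =
  [17, 18]
  [12, 17]

Each entry (A^⊗3)_ij equals the minimum over all length-3 walks i = v_0 → v_1 → … → v_3 = j of Σ_t A[v_t][v_{t+1}]. For example, for (i, j) = (0, 1) we minimise over 4 possible intermediate vertex sequences; the minimum is 18, attained along the walk 0 → 1 → 0 → 1.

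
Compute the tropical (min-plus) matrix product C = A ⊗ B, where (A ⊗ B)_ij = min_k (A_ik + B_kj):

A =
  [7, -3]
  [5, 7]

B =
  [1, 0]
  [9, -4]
A ⊗ B =
  [6, -7]
  [6, 3]

Apply the min-plus product entry-by-entry:
  C[0][0] = min over k of (A[0][0] + B[0][0] = 7 + 1 = 8, A[0][1] + B[1][0] = -3 + 9 = 6) = 6 (attained at k = 1)
  C[0][1] = min over k of (A[0][0] + B[0][1] = 7 + 0 = 7, A[0][1] + B[1][1] = -3 + -4 = -7) = -7 (attained at k = 1)
  C[1][0] = min over k of (A[1][0] + B[0][0] = 5 + 1 = 6, A[1][1] + B[1][0] = 7 + 9 = 16) = 6 (attained at k = 0)
  C[1][1] = min over k of (A[1][0] + B[0][1] = 5 + 0 = 5, A[1][1] + B[1][1] = 7 + -4 = 3) = 3 (attained at k = 1)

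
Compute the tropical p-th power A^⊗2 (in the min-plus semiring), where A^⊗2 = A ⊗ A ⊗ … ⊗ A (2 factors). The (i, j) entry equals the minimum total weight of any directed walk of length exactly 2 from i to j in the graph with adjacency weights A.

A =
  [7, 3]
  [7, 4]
A^⊗2 =
  [10, 7]
  [11, 8]

Each entry (A^⊗2)_ij equals the minimum over all length-2 walks i = v_0 → v_1 → … → v_2 = j of Σ_t A[v_t][v_{t+1}]. For example, for (i, j) = (0, 1) we minimise over 2 possible intermediate vertex sequences; the minimum is 7, attained along the walk 0 → 1 → 1.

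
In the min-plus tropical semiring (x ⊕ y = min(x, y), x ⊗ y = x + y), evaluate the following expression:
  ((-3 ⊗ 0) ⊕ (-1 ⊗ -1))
((-3 ⊗ 0) ⊕ (-1 ⊗ -1)) = -3

Expand innermost to outermost. Recall ⊕ takes the minimum of its arguments and ⊗ takes their sum. Working out the expression ((-3 ⊗ 0) ⊕ (-1 ⊗ -1)) gives -3.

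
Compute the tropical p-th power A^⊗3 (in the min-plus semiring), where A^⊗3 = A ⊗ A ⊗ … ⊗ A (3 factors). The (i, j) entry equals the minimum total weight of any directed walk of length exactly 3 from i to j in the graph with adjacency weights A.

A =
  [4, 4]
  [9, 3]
A^⊗3 =
  [12, 10]
  [15, 9]

Each entry (A^⊗3)_ij equals the minimum over all length-3 walks i = v_0 → v_1 → … → v_3 = j of Σ_t A[v_t][v_{t+1}]. For example, for (i, j) = (0, 1) we minimise over 4 possible intermediate vertex sequences; the minimum is 10, attained along the walk 0 → 1 → 1 → 1.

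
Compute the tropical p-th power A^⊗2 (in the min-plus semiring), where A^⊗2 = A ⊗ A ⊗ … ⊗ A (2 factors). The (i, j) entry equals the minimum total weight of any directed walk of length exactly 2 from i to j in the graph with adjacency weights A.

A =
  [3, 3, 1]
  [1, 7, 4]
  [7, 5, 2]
A^⊗2 =
  [4, 6, 3]
  [4, 4, 2]
  [6, 7, 4]

Each entry (A^⊗2)_ij equals the minimum over all length-2 walks i = v_0 → v_1 → … → v_2 = j of Σ_t A[v_t][v_{t+1}]. For example, for (i, j) = (0, 2) we minimise over 3 possible intermediate vertex sequences; the minimum is 3, attained along the walk 0 → 2 → 2.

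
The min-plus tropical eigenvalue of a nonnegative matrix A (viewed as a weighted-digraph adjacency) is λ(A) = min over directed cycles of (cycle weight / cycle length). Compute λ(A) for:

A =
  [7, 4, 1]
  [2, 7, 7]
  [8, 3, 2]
λ(A) = 2

Enumerate directed cycles and compute their means (weight / length). Sample:
  cycle 0 → 0: weight = 7, length = 1, mean = 7/1 ≈ 7.000
  cycle 1 → 1: weight = 7, length = 1, mean = 7/1 ≈ 7.000
  cycle 2 → 2: weight = 2, length = 1, mean = 2/1 ≈ 2.000
  cycle 0 → 1 → 0: weight = 6, length = 2, mean = 6/2 ≈ 3.000
  cycle 0 → 2 → 0: weight = 9, length = 2, mean = 9/2 ≈ 4.500
  cycle 1 → 0 → 1: weight = 6, length = 2, mean = 6/2 ≈ 3.000
Minimum mean = 2.000, attained e.g. along the cycle 2 → 2 with weight 2 and length 1. So λ(A) = 2/1 = 2.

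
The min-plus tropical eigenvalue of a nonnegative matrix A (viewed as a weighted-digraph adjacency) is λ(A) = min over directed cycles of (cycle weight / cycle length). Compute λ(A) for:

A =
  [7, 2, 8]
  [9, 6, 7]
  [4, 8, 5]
λ(A) = 13/3

Enumerate directed cycles and compute their means (weight / length). Sample:
  cycle 0 → 0: weight = 7, length = 1, mean = 7/1 ≈ 7.000
  cycle 1 → 1: weight = 6, length = 1, mean = 6/1 ≈ 6.000
  cycle 2 → 2: weight = 5, length = 1, mean = 5/1 ≈ 5.000
  cycle 0 → 1 → 0: weight = 11, length = 2, mean = 11/2 ≈ 5.500
  cycle 0 → 2 → 0: weight = 12, length = 2, mean = 12/2 ≈ 6.000
  cycle 1 → 0 → 1: weight = 11, length = 2, mean = 11/2 ≈ 5.500
Minimum mean = 4.333, attained e.g. along the cycle 0 → 1 → 2 → 0 with weight 13 and length 3. So λ(A) = 13/3 = 13/3.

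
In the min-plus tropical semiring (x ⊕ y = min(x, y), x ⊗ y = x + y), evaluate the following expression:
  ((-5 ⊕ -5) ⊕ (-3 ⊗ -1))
((-5 ⊕ -5) ⊕ (-3 ⊗ -1)) = -5

Expand innermost to outermost. Recall ⊕ takes the minimum of its arguments and ⊗ takes their sum. Working out the expression ((-5 ⊕ -5) ⊕ (-3 ⊗ -1)) gives -5.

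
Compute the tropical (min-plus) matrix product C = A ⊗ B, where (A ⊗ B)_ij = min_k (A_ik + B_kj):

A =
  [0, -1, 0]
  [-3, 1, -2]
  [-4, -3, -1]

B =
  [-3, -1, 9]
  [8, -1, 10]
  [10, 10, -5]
A ⊗ B =
  [-3, -2, -5]
  [-6, -4, -7]
  [-7, -5, -6]

Apply the min-plus product entry-by-entry:
  C[0][0] = min over k of (A[0][0] + B[0][0] = 0 + -3 = -3, A[0][1] + B[1][0] = -1 + 8 = 7, A[0][2] + B[2][0] = 0 + 10 = 10) = -3 (attained at k = 0)
  C[0][1] = min over k of (A[0][0] + B[0][1] = 0 + -1 = -1, A[0][1] + B[1][1] = -1 + -1 = -2, A[0][2] + B[2][1] = 0 + 10 = 10) = -2 (attained at k = 1)
  C[0][2] = min over k of (A[0][0] + B[0][2] = 0 + 9 = 9, A[0][1] + B[1][2] = -1 + 10 = 9, A[0][2] + B[2][2] = 0 + -5 = -5) = -5 (attained at k = 2)
  C[1][0] = min over k of (A[1][0] + B[0][0] = -3 + -3 = -6, A[1][1] + B[1][0] = 1 + 8 = 9, A[1][2] + B[2][0] = -2 + 10 = 8) = -6 (attained at k = 0)
  C[1][1] = min over k of (A[1][0] + B[0][1] = -3 + -1 = -4, A[1][1] + B[1][1] = 1 + -1 = 0, A[1][2] + B[2][1] = -2 + 10 = 8) = -4 (attained at k = 0)
  C[1][2] = min over k of (A[1][0] + B[0][2] = -3 + 9 = 6, A[1][1] + B[1][2] = 1 + 10 = 11, A[1][2] + B[2][2] = -2 + -5 = -7) = -7 (attained at k = 2)
  C[2][0] = min over k of (A[2][0] + B[0][0] = -4 + -3 = -7, A[2][1] + B[1][0] = -3 + 8 = 5, A[2][2] + B[2][0] = -1 + 10 = 9) = -7 (attained at k = 0)
  C[2][1] = min over k of (A[2][0] + B[0][1] = -4 + -1 = -5, A[2][1] + B[1][1] = -3 + -1 = -4, A[2][2] + B[2][1] = -1 + 10 = 9) = -5 (attained at k = 0)
  C[2][2] = min over k of (A[2][0] + B[0][2] = -4 + 9 = 5, A[2][1] + B[1][2] = -3 + 10 = 7, A[2][2] + B[2][2] = -1 + -5 = -6) = -6 (attained at k = 2)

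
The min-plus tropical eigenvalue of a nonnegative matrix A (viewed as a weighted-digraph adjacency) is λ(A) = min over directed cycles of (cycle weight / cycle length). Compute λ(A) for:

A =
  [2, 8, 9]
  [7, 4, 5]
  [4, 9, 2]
λ(A) = 2

Enumerate directed cycles and compute their means (weight / length). Sample:
  cycle 0 → 0: weight = 2, length = 1, mean = 2/1 ≈ 2.000
  cycle 1 → 1: weight = 4, length = 1, mean = 4/1 ≈ 4.000
  cycle 2 → 2: weight = 2, length = 1, mean = 2/1 ≈ 2.000
  cycle 0 → 1 → 0: weight = 15, length = 2, mean = 15/2 ≈ 7.500
  cycle 0 → 2 → 0: weight = 13, length = 2, mean = 13/2 ≈ 6.500
  cycle 1 → 0 → 1: weight = 15, length = 2, mean = 15/2 ≈ 7.500
Minimum mean = 2.000, attained e.g. along the cycle 0 → 0 with weight 2 and length 1. So λ(A) = 2/1 = 2.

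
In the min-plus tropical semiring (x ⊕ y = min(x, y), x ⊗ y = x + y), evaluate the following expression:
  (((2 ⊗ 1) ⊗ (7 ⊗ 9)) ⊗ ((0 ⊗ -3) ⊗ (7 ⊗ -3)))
(((2 ⊗ 1) ⊗ (7 ⊗ 9)) ⊗ ((0 ⊗ -3) ⊗ (7 ⊗ -3))) = 20

Expand innermost to outermost. Recall ⊕ takes the minimum of its arguments and ⊗ takes their sum. Working out the expression (((2 ⊗ 1) ⊗ (7 ⊗ 9)) ⊗ ((0 ⊗ -3) ⊗ (7 ⊗ -3))) gives 20.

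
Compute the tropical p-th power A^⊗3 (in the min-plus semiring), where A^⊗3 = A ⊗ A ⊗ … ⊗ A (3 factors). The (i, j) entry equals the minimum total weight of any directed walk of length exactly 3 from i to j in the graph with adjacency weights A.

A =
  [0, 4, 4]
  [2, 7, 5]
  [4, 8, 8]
A^⊗3 =
  [0, 4, 4]
  [2, 6, 6]
  [4, 8, 8]

Each entry (A^⊗3)_ij equals the minimum over all length-3 walks i = v_0 → v_1 → … → v_3 = j of Σ_t A[v_t][v_{t+1}]. For example, for (i, j) = (0, 2) we minimise over 9 possible intermediate vertex sequences; the minimum is 4, attained along the walk 0 → 0 → 0 → 2.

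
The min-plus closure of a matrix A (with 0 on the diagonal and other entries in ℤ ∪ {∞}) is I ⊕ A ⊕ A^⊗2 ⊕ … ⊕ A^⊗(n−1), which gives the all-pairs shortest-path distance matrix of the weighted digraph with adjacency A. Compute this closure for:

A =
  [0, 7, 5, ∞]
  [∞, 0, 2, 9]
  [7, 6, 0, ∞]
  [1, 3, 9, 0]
Closure =
  [0, 7, 5, 16]
  [9, 0, 2, 9]
  [7, 6, 0, 15]
  [1, 3, 5, 0]

This is the Floyd-Warshall all-pairs shortest-path computation. For each intermediate vertex k = 0, 1, …, 3, update dist[i][j] ← min(dist[i][j], dist[i][k] + dist[k][j]). The final matrix gives, for each (i, j), the minimum total weight of any directed path from i to j (possibly empty when i = j).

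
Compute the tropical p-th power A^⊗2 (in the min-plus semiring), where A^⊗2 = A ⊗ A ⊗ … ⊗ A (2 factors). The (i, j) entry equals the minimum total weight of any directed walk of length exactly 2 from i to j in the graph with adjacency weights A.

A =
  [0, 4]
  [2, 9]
A^⊗2 =
  [0, 4]
  [2, 6]

Each entry (A^⊗2)_ij equals the minimum over all length-2 walks i = v_0 → v_1 → … → v_2 = j of Σ_t A[v_t][v_{t+1}]. For example, for (i, j) = (0, 1) we minimise over 2 possible intermediate vertex sequences; the minimum is 4, attained along the walk 0 → 0 → 1.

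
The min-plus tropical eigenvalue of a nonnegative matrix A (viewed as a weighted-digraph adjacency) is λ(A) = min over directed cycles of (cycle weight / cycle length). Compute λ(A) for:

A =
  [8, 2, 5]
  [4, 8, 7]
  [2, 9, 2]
λ(A) = 2

Enumerate directed cycles and compute their means (weight / length). Sample:
  cycle 0 → 0: weight = 8, length = 1, mean = 8/1 ≈ 8.000
  cycle 1 → 1: weight = 8, length = 1, mean = 8/1 ≈ 8.000
  cycle 2 → 2: weight = 2, length = 1, mean = 2/1 ≈ 2.000
  cycle 0 → 1 → 0: weight = 6, length = 2, mean = 6/2 ≈ 3.000
  cycle 0 → 2 → 0: weight = 7, length = 2, mean = 7/2 ≈ 3.500
  cycle 1 → 0 → 1: weight = 6, length = 2, mean = 6/2 ≈ 3.000
Minimum mean = 2.000, attained e.g. along the cycle 2 → 2 with weight 2 and length 1. So λ(A) = 2/1 = 2.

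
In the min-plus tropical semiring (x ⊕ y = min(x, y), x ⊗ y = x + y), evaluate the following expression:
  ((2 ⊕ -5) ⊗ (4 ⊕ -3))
((2 ⊕ -5) ⊗ (4 ⊕ -3)) = -8

Expand innermost to outermost. Recall ⊕ takes the minimum of its arguments and ⊗ takes their sum. Working out the expression ((2 ⊕ -5) ⊗ (4 ⊕ -3)) gives -8.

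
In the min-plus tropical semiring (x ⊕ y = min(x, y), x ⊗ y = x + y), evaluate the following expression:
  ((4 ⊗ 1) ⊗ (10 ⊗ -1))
((4 ⊗ 1) ⊗ (10 ⊗ -1)) = 14

Expand innermost to outermost. Recall ⊕ takes the minimum of its arguments and ⊗ takes their sum. Working out the expression ((4 ⊗ 1) ⊗ (10 ⊗ -1)) gives 14.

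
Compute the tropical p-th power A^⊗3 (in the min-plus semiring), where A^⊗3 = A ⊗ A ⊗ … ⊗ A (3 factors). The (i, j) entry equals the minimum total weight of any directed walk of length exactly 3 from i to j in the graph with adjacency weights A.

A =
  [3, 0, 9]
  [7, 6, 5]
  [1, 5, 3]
A^⊗3 =
  [6, 6, 8]
  [9, 6, 11]
  [7, 4, 6]

Each entry (A^⊗3)_ij equals the minimum over all length-3 walks i = v_0 → v_1 → … → v_3 = j of Σ_t A[v_t][v_{t+1}]. For example, for (i, j) = (0, 2) we minimise over 9 possible intermediate vertex sequences; the minimum is 8, attained along the walk 0 → 0 → 1 → 2.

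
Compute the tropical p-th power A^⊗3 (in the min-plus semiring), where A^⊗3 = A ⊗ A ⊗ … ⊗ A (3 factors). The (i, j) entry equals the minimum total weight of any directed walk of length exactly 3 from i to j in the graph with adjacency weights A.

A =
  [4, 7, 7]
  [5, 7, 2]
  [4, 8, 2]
A^⊗3 =
  [12, 15, 11]
  [8, 12, 6]
  [8, 12, 6]

Each entry (A^⊗3)_ij equals the minimum over all length-3 walks i = v_0 → v_1 → … → v_3 = j of Σ_t A[v_t][v_{t+1}]. For example, for (i, j) = (0, 2) we minimise over 9 possible intermediate vertex sequences; the minimum is 11, attained along the walk 0 → 1 → 2 → 2.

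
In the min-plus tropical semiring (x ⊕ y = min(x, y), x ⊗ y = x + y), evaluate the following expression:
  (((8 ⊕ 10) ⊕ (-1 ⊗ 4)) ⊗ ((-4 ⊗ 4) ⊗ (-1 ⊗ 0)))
(((8 ⊕ 10) ⊕ (-1 ⊗ 4)) ⊗ ((-4 ⊗ 4) ⊗ (-1 ⊗ 0))) = 2

Expand innermost to outermost. Recall ⊕ takes the minimum of its arguments and ⊗ takes their sum. Working out the expression (((8 ⊕ 10) ⊕ (-1 ⊗ 4)) ⊗ ((-4 ⊗ 4) ⊗ (-1 ⊗ 0))) gives 2.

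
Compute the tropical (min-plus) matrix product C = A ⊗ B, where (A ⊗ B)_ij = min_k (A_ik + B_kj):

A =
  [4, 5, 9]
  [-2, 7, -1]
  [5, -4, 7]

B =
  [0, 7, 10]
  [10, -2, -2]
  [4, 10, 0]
A ⊗ B =
  [4, 3, 3]
  [-2, 5, -1]
  [5, -6, -6]

Apply the min-plus product entry-by-entry:
  C[0][0] = min over k of (A[0][0] + B[0][0] = 4 + 0 = 4, A[0][1] + B[1][0] = 5 + 10 = 15, A[0][2] + B[2][0] = 9 + 4 = 13) = 4 (attained at k = 0)
  C[0][1] = min over k of (A[0][0] + B[0][1] = 4 + 7 = 11, A[0][1] + B[1][1] = 5 + -2 = 3, A[0][2] + B[2][1] = 9 + 10 = 19) = 3 (attained at k = 1)
  C[0][2] = min over k of (A[0][0] + B[0][2] = 4 + 10 = 14, A[0][1] + B[1][2] = 5 + -2 = 3, A[0][2] + B[2][2] = 9 + 0 = 9) = 3 (attained at k = 1)
  C[1][0] = min over k of (A[1][0] + B[0][0] = -2 + 0 = -2, A[1][1] + B[1][0] = 7 + 10 = 17, A[1][2] + B[2][0] = -1 + 4 = 3) = -2 (attained at k = 0)
  C[1][1] = min over k of (A[1][0] + B[0][1] = -2 + 7 = 5, A[1][1] + B[1][1] = 7 + -2 = 5, A[1][2] + B[2][1] = -1 + 10 = 9) = 5 (attained at k = 0)
  C[1][2] = min over k of (A[1][0] + B[0][2] = -2 + 10 = 8, A[1][1] + B[1][2] = 7 + -2 = 5, A[1][2] + B[2][2] = -1 + 0 = -1) = -1 (attained at k = 2)
  C[2][0] = min over k of (A[2][0] + B[0][0] = 5 + 0 = 5, A[2][1] + B[1][0] = -4 + 10 = 6, A[2][2] + B[2][0] = 7 + 4 = 11) = 5 (attained at k = 0)
  C[2][1] = min over k of (A[2][0] + B[0][1] = 5 + 7 = 12, A[2][1] + B[1][1] = -4 + -2 = -6, A[2][2] + B[2][1] = 7 + 10 = 17) = -6 (attained at k = 1)
  C[2][2] = min over k of (A[2][0] + B[0][2] = 5 + 10 = 15, A[2][1] + B[1][2] = -4 + -2 = -6, A[2][2] + B[2][2] = 7 + 0 = 7) = -6 (attained at k = 1)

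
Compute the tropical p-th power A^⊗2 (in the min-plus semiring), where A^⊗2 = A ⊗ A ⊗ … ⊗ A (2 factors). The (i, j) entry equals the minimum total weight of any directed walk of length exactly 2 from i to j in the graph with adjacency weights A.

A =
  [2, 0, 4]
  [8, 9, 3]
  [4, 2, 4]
A^⊗2 =
  [4, 2, 3]
  [7, 5, 7]
  [6, 4, 5]

Each entry (A^⊗2)_ij equals the minimum over all length-2 walks i = v_0 → v_1 → … → v_2 = j of Σ_t A[v_t][v_{t+1}]. For example, for (i, j) = (0, 2) we minimise over 3 possible intermediate vertex sequences; the minimum is 3, attained along the walk 0 → 1 → 2.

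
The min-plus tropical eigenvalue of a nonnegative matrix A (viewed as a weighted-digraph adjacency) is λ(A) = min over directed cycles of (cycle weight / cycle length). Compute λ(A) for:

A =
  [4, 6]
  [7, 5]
λ(A) = 4

Enumerate directed cycles and compute their means (weight / length). Sample:
  cycle 0 → 0: weight = 4, length = 1, mean = 4/1 ≈ 4.000
  cycle 1 → 1: weight = 5, length = 1, mean = 5/1 ≈ 5.000
  cycle 0 → 1 → 0: weight = 13, length = 2, mean = 13/2 ≈ 6.500
  cycle 1 → 0 → 1: weight = 13, length = 2, mean = 13/2 ≈ 6.500
Minimum mean = 4.000, attained e.g. along the cycle 0 → 0 with weight 4 and length 1. So λ(A) = 4/1 = 4.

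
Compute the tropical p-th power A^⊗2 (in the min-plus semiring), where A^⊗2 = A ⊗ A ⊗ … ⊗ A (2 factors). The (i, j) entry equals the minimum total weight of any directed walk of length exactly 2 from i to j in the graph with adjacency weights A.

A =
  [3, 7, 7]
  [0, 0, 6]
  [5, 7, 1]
A^⊗2 =
  [6, 7, 8]
  [0, 0, 6]
  [6, 7, 2]

Each entry (A^⊗2)_ij equals the minimum over all length-2 walks i = v_0 → v_1 → … → v_2 = j of Σ_t A[v_t][v_{t+1}]. For example, for (i, j) = (0, 2) we minimise over 3 possible intermediate vertex sequences; the minimum is 8, attained along the walk 0 → 2 → 2.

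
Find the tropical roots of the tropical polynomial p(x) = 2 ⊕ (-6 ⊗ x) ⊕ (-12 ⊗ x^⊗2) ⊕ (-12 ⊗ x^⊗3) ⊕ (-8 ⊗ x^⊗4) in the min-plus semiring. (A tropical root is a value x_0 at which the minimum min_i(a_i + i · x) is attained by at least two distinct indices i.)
Roots: {-4, 0, 6, 8}

Each tropical root is a break point of the lower envelope of the lines y = a_i + i · x (there are 5 lines, with slopes 0, 1, ..., 4). Only the lines that attain the minimum somewhere contribute to roots; other lines are dominated. Here the surviving (envelope) indices are i = 4, i = 3, i = 2, i = 1, i = 0.
Intersections between consecutive envelope lines give the roots: for adjacent envelope indices i < j the intersection is x = (a_i − a_j) / (j − i). Reading off the sorted break points: {-4, 0, 6, 8}.
Verification: at each break x_0, at least two indices attain the minimum of min_i(a_i + i · x_0).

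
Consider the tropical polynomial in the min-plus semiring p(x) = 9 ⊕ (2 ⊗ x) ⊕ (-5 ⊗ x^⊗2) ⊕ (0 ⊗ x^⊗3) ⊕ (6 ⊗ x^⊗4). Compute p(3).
p(3) = 1

A tropical monomial a ⊗ x^⊗i evaluates to a + i · x. Evaluating each term at x = 3:
  Term 0 contributes 9 + 0 · 3 = 9
  Term 1 contributes 2 + 1 · 3 = 5
  Term 2 contributes -5 + 2 · 3 = 1
  Term 3 contributes 0 + 3 · 3 = 9
  Term 4 contributes 6 + 4 · 3 = 18
p(3) = ⊕ of these = min[9, 5, 1, 9, 18] = 1.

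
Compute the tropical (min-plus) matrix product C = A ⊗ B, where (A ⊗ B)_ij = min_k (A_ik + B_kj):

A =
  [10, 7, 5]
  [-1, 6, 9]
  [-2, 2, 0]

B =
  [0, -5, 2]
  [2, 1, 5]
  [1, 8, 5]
A ⊗ B =
  [6, 5, 10]
  [-1, -6, 1]
  [-2, -7, 0]

Apply the min-plus product entry-by-entry:
  C[0][0] = min over k of (A[0][0] + B[0][0] = 10 + 0 = 10, A[0][1] + B[1][0] = 7 + 2 = 9, A[0][2] + B[2][0] = 5 + 1 = 6) = 6 (attained at k = 2)
  C[0][1] = min over k of (A[0][0] + B[0][1] = 10 + -5 = 5, A[0][1] + B[1][1] = 7 + 1 = 8, A[0][2] + B[2][1] = 5 + 8 = 13) = 5 (attained at k = 0)
  C[0][2] = min over k of (A[0][0] + B[0][2] = 10 + 2 = 12, A[0][1] + B[1][2] = 7 + 5 = 12, A[0][2] + B[2][2] = 5 + 5 = 10) = 10 (attained at k = 2)
  C[1][0] = min over k of (A[1][0] + B[0][0] = -1 + 0 = -1, A[1][1] + B[1][0] = 6 + 2 = 8, A[1][2] + B[2][0] = 9 + 1 = 10) = -1 (attained at k = 0)
  C[1][1] = min over k of (A[1][0] + B[0][1] = -1 + -5 = -6, A[1][1] + B[1][1] = 6 + 1 = 7, A[1][2] + B[2][1] = 9 + 8 = 17) = -6 (attained at k = 0)
  C[1][2] = min over k of (A[1][0] + B[0][2] = -1 + 2 = 1, A[1][1] + B[1][2] = 6 + 5 = 11, A[1][2] + B[2][2] = 9 + 5 = 14) = 1 (attained at k = 0)
  C[2][0] = min over k of (A[2][0] + B[0][0] = -2 + 0 = -2, A[2][1] + B[1][0] = 2 + 2 = 4, A[2][2] + B[2][0] = 0 + 1 = 1) = -2 (attained at k = 0)
  C[2][1] = min over k of (A[2][0] + B[0][1] = -2 + -5 = -7, A[2][1] + B[1][1] = 2 + 1 = 3, A[2][2] + B[2][1] = 0 + 8 = 8) = -7 (attained at k = 0)
  C[2][2] = min over k of (A[2][0] + B[0][2] = -2 + 2 = 0, A[2][1] + B[1][2] = 2 + 5 = 7, A[2][2] + B[2][2] = 0 + 5 = 5) = 0 (attained at k = 0)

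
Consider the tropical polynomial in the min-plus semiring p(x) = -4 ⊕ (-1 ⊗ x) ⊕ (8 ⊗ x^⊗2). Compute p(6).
p(6) = -4

A tropical monomial a ⊗ x^⊗i evaluates to a + i · x. Evaluating each term at x = 6:
  Term 0 contributes -4 + 0 · 6 = -4
  Term 1 contributes -1 + 1 · 6 = 5
  Term 2 contributes 8 + 2 · 6 = 20
p(6) = ⊕ of these = min[-4, 5, 20] = -4.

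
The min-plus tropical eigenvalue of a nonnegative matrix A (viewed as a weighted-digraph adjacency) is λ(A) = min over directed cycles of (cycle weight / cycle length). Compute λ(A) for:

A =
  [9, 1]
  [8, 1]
λ(A) = 1

Enumerate directed cycles and compute their means (weight / length). Sample:
  cycle 0 → 0: weight = 9, length = 1, mean = 9/1 ≈ 9.000
  cycle 1 → 1: weight = 1, length = 1, mean = 1/1 ≈ 1.000
  cycle 0 → 1 → 0: weight = 9, length = 2, mean = 9/2 ≈ 4.500
  cycle 1 → 0 → 1: weight = 9, length = 2, mean = 9/2 ≈ 4.500
Minimum mean = 1.000, attained e.g. along the cycle 1 → 1 with weight 1 and length 1. So λ(A) = 1/1 = 1.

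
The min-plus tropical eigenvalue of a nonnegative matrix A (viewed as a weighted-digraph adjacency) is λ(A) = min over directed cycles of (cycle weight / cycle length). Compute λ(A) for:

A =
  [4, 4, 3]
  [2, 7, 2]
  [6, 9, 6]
λ(A) = 3

Enumerate directed cycles and compute their means (weight / length). Sample:
  cycle 0 → 0: weight = 4, length = 1, mean = 4/1 ≈ 4.000
  cycle 1 → 1: weight = 7, length = 1, mean = 7/1 ≈ 7.000
  cycle 2 → 2: weight = 6, length = 1, mean = 6/1 ≈ 6.000
  cycle 0 → 1 → 0: weight = 6, length = 2, mean = 6/2 ≈ 3.000
  cycle 0 → 2 → 0: weight = 9, length = 2, mean = 9/2 ≈ 4.500
  cycle 1 → 0 → 1: weight = 6, length = 2, mean = 6/2 ≈ 3.000
Minimum mean = 3.000, attained e.g. along the cycle 0 → 1 → 0 with weight 6 and length 2. So λ(A) = 6/2 = 3.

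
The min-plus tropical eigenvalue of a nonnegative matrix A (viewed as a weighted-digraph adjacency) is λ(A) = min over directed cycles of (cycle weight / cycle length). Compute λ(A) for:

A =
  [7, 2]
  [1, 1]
λ(A) = 1

Enumerate directed cycles and compute their means (weight / length). Sample:
  cycle 0 → 0: weight = 7, length = 1, mean = 7/1 ≈ 7.000
  cycle 1 → 1: weight = 1, length = 1, mean = 1/1 ≈ 1.000
  cycle 0 → 1 → 0: weight = 3, length = 2, mean = 3/2 ≈ 1.500
  cycle 1 → 0 → 1: weight = 3, length = 2, mean = 3/2 ≈ 1.500
Minimum mean = 1.000, attained e.g. along the cycle 1 → 1 with weight 1 and length 1. So λ(A) = 1/1 = 1.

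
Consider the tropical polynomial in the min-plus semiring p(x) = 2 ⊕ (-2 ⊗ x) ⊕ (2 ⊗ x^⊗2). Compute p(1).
p(1) = -1

A tropical monomial a ⊗ x^⊗i evaluates to a + i · x. Evaluating each term at x = 1:
  Term 0 contributes 2 + 0 · 1 = 2
  Term 1 contributes -2 + 1 · 1 = -1
  Term 2 contributes 2 + 2 · 1 = 4
p(1) = ⊕ of these = min[2, -1, 4] = -1.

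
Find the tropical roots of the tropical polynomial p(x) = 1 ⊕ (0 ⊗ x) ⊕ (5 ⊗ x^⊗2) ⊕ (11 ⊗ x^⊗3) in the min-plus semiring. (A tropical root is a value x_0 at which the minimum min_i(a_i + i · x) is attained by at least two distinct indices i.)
Roots: {-6, -5, 1}

Each tropical root is a break point of the lower envelope of the lines y = a_i + i · x (there are 4 lines, with slopes 0, 1, ..., 3). Only the lines that attain the minimum somewhere contribute to roots; other lines are dominated. Here the surviving (envelope) indices are i = 3, i = 2, i = 1, i = 0.
Intersections between consecutive envelope lines give the roots: for adjacent envelope indices i < j the intersection is x = (a_i − a_j) / (j − i). Reading off the sorted break points: {-6, -5, 1}.
Verification: at each break x_0, at least two indices attain the minimum of min_i(a_i + i · x_0).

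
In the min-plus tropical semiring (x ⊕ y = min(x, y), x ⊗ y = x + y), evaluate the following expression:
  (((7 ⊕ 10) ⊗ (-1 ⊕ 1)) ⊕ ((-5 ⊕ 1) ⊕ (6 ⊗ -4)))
(((7 ⊕ 10) ⊗ (-1 ⊕ 1)) ⊕ ((-5 ⊕ 1) ⊕ (6 ⊗ -4))) = -5

Expand innermost to outermost. Recall ⊕ takes the minimum of its arguments and ⊗ takes their sum. Working out the expression (((7 ⊕ 10) ⊗ (-1 ⊕ 1)) ⊕ ((-5 ⊕ 1) ⊕ (6 ⊗ -4))) gives -5.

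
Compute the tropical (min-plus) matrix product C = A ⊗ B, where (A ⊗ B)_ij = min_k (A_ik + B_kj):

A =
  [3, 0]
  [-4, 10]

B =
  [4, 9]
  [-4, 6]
A ⊗ B =
  [-4, 6]
  [0, 5]

Apply the min-plus product entry-by-entry:
  C[0][0] = min over k of (A[0][0] + B[0][0] = 3 + 4 = 7, A[0][1] + B[1][0] = 0 + -4 = -4) = -4 (attained at k = 1)
  C[0][1] = min over k of (A[0][0] + B[0][1] = 3 + 9 = 12, A[0][1] + B[1][1] = 0 + 6 = 6) = 6 (attained at k = 1)
  C[1][0] = min over k of (A[1][0] + B[0][0] = -4 + 4 = 0, A[1][1] + B[1][0] = 10 + -4 = 6) = 0 (attained at k = 0)
  C[1][1] = min over k of (A[1][0] + B[0][1] = -4 + 9 = 5, A[1][1] + B[1][1] = 10 + 6 = 16) = 5 (attained at k = 0)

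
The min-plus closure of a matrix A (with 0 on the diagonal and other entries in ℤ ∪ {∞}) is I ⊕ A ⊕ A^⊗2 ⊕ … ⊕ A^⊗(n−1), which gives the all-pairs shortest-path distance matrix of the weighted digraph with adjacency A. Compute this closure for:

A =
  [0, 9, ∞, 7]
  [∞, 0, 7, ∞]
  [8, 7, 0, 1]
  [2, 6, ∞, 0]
Closure =
  [0, 9, 16, 7]
  [10, 0, 7, 8]
  [3, 7, 0, 1]
  [2, 6, 13, 0]

This is the Floyd-Warshall all-pairs shortest-path computation. For each intermediate vertex k = 0, 1, …, 3, update dist[i][j] ← min(dist[i][j], dist[i][k] + dist[k][j]). The final matrix gives, for each (i, j), the minimum total weight of any directed path from i to j (possibly empty when i = j).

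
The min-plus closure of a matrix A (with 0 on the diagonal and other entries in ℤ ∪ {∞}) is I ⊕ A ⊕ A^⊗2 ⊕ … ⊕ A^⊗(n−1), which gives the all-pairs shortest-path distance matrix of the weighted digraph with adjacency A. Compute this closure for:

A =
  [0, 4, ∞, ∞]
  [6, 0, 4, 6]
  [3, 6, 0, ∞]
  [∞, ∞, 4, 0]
Closure =
  [0, 4, 8, 10]
  [6, 0, 4, 6]
  [3, 6, 0, 12]
  [7, 10, 4, 0]

This is the Floyd-Warshall all-pairs shortest-path computation. For each intermediate vertex k = 0, 1, …, 3, update dist[i][j] ← min(dist[i][j], dist[i][k] + dist[k][j]). The final matrix gives, for each (i, j), the minimum total weight of any directed path from i to j (possibly empty when i = j).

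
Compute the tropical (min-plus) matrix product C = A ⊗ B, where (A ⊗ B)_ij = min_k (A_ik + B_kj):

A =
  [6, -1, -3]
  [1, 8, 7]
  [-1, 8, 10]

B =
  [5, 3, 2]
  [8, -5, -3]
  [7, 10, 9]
A ⊗ B =
  [4, -6, -4]
  [6, 3, 3]
  [4, 2, 1]

Apply the min-plus product entry-by-entry:
  C[0][0] = min over k of (A[0][0] + B[0][0] = 6 + 5 = 11, A[0][1] + B[1][0] = -1 + 8 = 7, A[0][2] + B[2][0] = -3 + 7 = 4) = 4 (attained at k = 2)
  C[0][1] = min over k of (A[0][0] + B[0][1] = 6 + 3 = 9, A[0][1] + B[1][1] = -1 + -5 = -6, A[0][2] + B[2][1] = -3 + 10 = 7) = -6 (attained at k = 1)
  C[0][2] = min over k of (A[0][0] + B[0][2] = 6 + 2 = 8, A[0][1] + B[1][2] = -1 + -3 = -4, A[0][2] + B[2][2] = -3 + 9 = 6) = -4 (attained at k = 1)
  C[1][0] = min over k of (A[1][0] + B[0][0] = 1 + 5 = 6, A[1][1] + B[1][0] = 8 + 8 = 16, A[1][2] + B[2][0] = 7 + 7 = 14) = 6 (attained at k = 0)
  C[1][1] = min over k of (A[1][0] + B[0][1] = 1 + 3 = 4, A[1][1] + B[1][1] = 8 + -5 = 3, A[1][2] + B[2][1] = 7 + 10 = 17) = 3 (attained at k = 1)
  C[1][2] = min over k of (A[1][0] + B[0][2] = 1 + 2 = 3, A[1][1] + B[1][2] = 8 + -3 = 5, A[1][2] + B[2][2] = 7 + 9 = 16) = 3 (attained at k = 0)
  C[2][0] = min over k of (A[2][0] + B[0][0] = -1 + 5 = 4, A[2][1] + B[1][0] = 8 + 8 = 16, A[2][2] + B[2][0] = 10 + 7 = 17) = 4 (attained at k = 0)
  C[2][1] = min over k of (A[2][0] + B[0][1] = -1 + 3 = 2, A[2][1] + B[1][1] = 8 + -5 = 3, A[2][2] + B[2][1] = 10 + 10 = 20) = 2 (attained at k = 0)
  C[2][2] = min over k of (A[2][0] + B[0][2] = -1 + 2 = 1, A[2][1] + B[1][2] = 8 + -3 = 5, A[2][2] + B[2][2] = 10 + 9 = 19) = 1 (attained at k = 0)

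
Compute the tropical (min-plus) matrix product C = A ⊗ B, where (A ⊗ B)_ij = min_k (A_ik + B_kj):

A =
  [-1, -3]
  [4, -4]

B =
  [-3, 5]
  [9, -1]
A ⊗ B =
  [-4, -4]
  [1, -5]

Apply the min-plus product entry-by-entry:
  C[0][0] = min over k of (A[0][0] + B[0][0] = -1 + -3 = -4, A[0][1] + B[1][0] = -3 + 9 = 6) = -4 (attained at k = 0)
  C[0][1] = min over k of (A[0][0] + B[0][1] = -1 + 5 = 4, A[0][1] + B[1][1] = -3 + -1 = -4) = -4 (attained at k = 1)
  C[1][0] = min over k of (A[1][0] + B[0][0] = 4 + -3 = 1, A[1][1] + B[1][0] = -4 + 9 = 5) = 1 (attained at k = 0)
  C[1][1] = min over k of (A[1][0] + B[0][1] = 4 + 5 = 9, A[1][1] + B[1][1] = -4 + -1 = -5) = -5 (attained at k = 1)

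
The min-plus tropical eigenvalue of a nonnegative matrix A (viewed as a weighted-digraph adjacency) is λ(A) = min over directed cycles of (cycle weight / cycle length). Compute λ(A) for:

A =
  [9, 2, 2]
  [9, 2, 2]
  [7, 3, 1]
λ(A) = 1

Enumerate directed cycles and compute their means (weight / length). Sample:
  cycle 0 → 0: weight = 9, length = 1, mean = 9/1 ≈ 9.000
  cycle 1 → 1: weight = 2, length = 1, mean = 2/1 ≈ 2.000
  cycle 2 → 2: weight = 1, length = 1, mean = 1/1 ≈ 1.000
  cycle 0 → 1 → 0: weight = 11, length = 2, mean = 11/2 ≈ 5.500
  cycle 0 → 2 → 0: weight = 9, length = 2, mean = 9/2 ≈ 4.500
  cycle 1 → 0 → 1: weight = 11, length = 2, mean = 11/2 ≈ 5.500
Minimum mean = 1.000, attained e.g. along the cycle 2 → 2 with weight 1 and length 1. So λ(A) = 1/1 = 1.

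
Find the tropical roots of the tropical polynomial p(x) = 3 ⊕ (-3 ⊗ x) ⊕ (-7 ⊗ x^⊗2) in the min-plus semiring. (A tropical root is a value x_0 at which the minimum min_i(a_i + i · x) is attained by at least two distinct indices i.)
Roots: {4, 6}

Each tropical root is a break point of the lower envelope of the lines y = a_i + i · x (there are 3 lines, with slopes 0, 1, ..., 2). Only the lines that attain the minimum somewhere contribute to roots; other lines are dominated. Here the surviving (envelope) indices are i = 2, i = 1, i = 0.
Intersections between consecutive envelope lines give the roots: for adjacent envelope indices i < j the intersection is x = (a_i − a_j) / (j − i). Reading off the sorted break points: {4, 6}.
Verification: at each break x_0, at least two indices attain the minimum of min_i(a_i + i · x_0).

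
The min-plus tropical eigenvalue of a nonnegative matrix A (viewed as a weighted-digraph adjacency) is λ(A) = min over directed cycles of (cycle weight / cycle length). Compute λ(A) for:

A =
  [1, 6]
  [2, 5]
λ(A) = 1

Enumerate directed cycles and compute their means (weight / length). Sample:
  cycle 0 → 0: weight = 1, length = 1, mean = 1/1 ≈ 1.000
  cycle 1 → 1: weight = 5, length = 1, mean = 5/1 ≈ 5.000
  cycle 0 → 1 → 0: weight = 8, length = 2, mean = 8/2 ≈ 4.000
  cycle 1 → 0 → 1: weight = 8, length = 2, mean = 8/2 ≈ 4.000
Minimum mean = 1.000, attained e.g. along the cycle 0 → 0 with weight 1 and length 1. So λ(A) = 1/1 = 1.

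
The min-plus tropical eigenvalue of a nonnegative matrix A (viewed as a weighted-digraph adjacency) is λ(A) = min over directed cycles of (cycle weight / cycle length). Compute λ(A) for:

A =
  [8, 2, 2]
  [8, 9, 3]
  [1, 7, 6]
λ(A) = 3/2

Enumerate directed cycles and compute their means (weight / length). Sample:
  cycle 0 → 0: weight = 8, length = 1, mean = 8/1 ≈ 8.000
  cycle 1 → 1: weight = 9, length = 1, mean = 9/1 ≈ 9.000
  cycle 2 → 2: weight = 6, length = 1, mean = 6/1 ≈ 6.000
  cycle 0 → 1 → 0: weight = 10, length = 2, mean = 10/2 ≈ 5.000
  cycle 0 → 2 → 0: weight = 3, length = 2, mean = 3/2 ≈ 1.500
  cycle 1 → 0 → 1: weight = 10, length = 2, mean = 10/2 ≈ 5.000
Minimum mean = 1.500, attained e.g. along the cycle 0 → 2 → 0 with weight 3 and length 2. So λ(A) = 3/2 = 3/2.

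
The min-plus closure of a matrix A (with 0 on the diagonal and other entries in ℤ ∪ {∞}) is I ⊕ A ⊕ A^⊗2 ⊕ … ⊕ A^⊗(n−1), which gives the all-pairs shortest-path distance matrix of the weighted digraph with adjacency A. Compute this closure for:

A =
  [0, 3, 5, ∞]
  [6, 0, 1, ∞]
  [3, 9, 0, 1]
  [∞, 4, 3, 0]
Closure =
  [0, 3, 4, 5]
  [4, 0, 1, 2]
  [3, 5, 0, 1]
  [6, 4, 3, 0]

This is the Floyd-Warshall all-pairs shortest-path computation. For each intermediate vertex k = 0, 1, …, 3, update dist[i][j] ← min(dist[i][j], dist[i][k] + dist[k][j]). The final matrix gives, for each (i, j), the minimum total weight of any directed path from i to j (possibly empty when i = j).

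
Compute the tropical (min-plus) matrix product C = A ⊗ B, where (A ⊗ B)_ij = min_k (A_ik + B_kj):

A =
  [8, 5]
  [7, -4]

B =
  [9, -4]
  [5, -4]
A ⊗ B =
  [10, 1]
  [1, -8]

Apply the min-plus product entry-by-entry:
  C[0][0] = min over k of (A[0][0] + B[0][0] = 8 + 9 = 17, A[0][1] + B[1][0] = 5 + 5 = 10) = 10 (attained at k = 1)
  C[0][1] = min over k of (A[0][0] + B[0][1] = 8 + -4 = 4, A[0][1] + B[1][1] = 5 + -4 = 1) = 1 (attained at k = 1)
  C[1][0] = min over k of (A[1][0] + B[0][0] = 7 + 9 = 16, A[1][1] + B[1][0] = -4 + 5 = 1) = 1 (attained at k = 1)
  C[1][1] = min over k of (A[1][0] + B[0][1] = 7 + -4 = 3, A[1][1] + B[1][1] = -4 + -4 = -8) = -8 (attained at k = 1)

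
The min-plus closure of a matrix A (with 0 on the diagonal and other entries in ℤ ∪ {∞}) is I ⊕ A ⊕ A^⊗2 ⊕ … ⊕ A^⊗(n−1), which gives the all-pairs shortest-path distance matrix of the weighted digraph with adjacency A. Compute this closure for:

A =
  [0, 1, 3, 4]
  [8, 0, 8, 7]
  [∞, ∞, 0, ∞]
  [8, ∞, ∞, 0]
Closure =
  [0, 1, 3, 4]
  [8, 0, 8, 7]
  [∞, ∞, 0, ∞]
  [8, 9, 11, 0]

This is the Floyd-Warshall all-pairs shortest-path computation. For each intermediate vertex k = 0, 1, …, 3, update dist[i][j] ← min(dist[i][j], dist[i][k] + dist[k][j]). The final matrix gives, for each (i, j), the minimum total weight of any directed path from i to j (possibly empty when i = j).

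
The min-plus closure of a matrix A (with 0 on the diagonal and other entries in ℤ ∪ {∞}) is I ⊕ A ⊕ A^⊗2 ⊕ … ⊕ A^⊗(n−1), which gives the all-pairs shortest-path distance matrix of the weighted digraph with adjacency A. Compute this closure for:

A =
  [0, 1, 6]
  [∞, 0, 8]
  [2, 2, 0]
Closure =
  [0, 1, 6]
  [10, 0, 8]
  [2, 2, 0]

This is the Floyd-Warshall all-pairs shortest-path computation. For each intermediate vertex k = 0, 1, …, 2, update dist[i][j] ← min(dist[i][j], dist[i][k] + dist[k][j]). The final matrix gives, for each (i, j), the minimum total weight of any directed path from i to j (possibly empty when i = j).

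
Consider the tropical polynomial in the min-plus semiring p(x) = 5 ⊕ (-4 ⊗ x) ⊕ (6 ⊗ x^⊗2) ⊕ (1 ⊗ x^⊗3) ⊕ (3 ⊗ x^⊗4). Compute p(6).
p(6) = 2

A tropical monomial a ⊗ x^⊗i evaluates to a + i · x. Evaluating each term at x = 6:
  Term 0 contributes 5 + 0 · 6 = 5
  Term 1 contributes -4 + 1 · 6 = 2
  Term 2 contributes 6 + 2 · 6 = 18
  Term 3 contributes 1 + 3 · 6 = 19
  Term 4 contributes 3 + 4 · 6 = 27
p(6) = ⊕ of these = min[5, 2, 18, 19, 27] = 2.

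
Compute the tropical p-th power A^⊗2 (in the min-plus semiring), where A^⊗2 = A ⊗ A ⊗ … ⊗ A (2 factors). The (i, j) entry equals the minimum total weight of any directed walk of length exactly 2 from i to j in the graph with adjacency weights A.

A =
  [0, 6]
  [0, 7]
A^⊗2 =
  [0, 6]
  [0, 6]

Each entry (A^⊗2)_ij equals the minimum over all length-2 walks i = v_0 → v_1 → … → v_2 = j of Σ_t A[v_t][v_{t+1}]. For example, for (i, j) = (0, 1) we minimise over 2 possible intermediate vertex sequences; the minimum is 6, attained along the walk 0 → 0 → 1.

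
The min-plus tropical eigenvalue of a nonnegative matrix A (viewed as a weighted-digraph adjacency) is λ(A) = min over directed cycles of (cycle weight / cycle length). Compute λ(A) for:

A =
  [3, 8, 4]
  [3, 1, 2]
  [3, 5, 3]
λ(A) = 1

Enumerate directed cycles and compute their means (weight / length). Sample:
  cycle 0 → 0: weight = 3, length = 1, mean = 3/1 ≈ 3.000
  cycle 1 → 1: weight = 1, length = 1, mean = 1/1 ≈ 1.000
  cycle 2 → 2: weight = 3, length = 1, mean = 3/1 ≈ 3.000
  cycle 0 → 1 → 0: weight = 11, length = 2, mean = 11/2 ≈ 5.500
  cycle 0 → 2 → 0: weight = 7, length = 2, mean = 7/2 ≈ 3.500
  cycle 1 → 0 → 1: weight = 11, length = 2, mean = 11/2 ≈ 5.500
Minimum mean = 1.000, attained e.g. along the cycle 1 → 1 with weight 1 and length 1. So λ(A) = 1/1 = 1.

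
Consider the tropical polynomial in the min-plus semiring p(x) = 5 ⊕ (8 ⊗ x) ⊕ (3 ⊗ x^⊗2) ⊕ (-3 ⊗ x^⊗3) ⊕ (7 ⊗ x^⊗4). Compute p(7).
p(7) = 5

A tropical monomial a ⊗ x^⊗i evaluates to a + i · x. Evaluating each term at x = 7:
  Term 0 contributes 5 + 0 · 7 = 5
  Term 1 contributes 8 + 1 · 7 = 15
  Term 2 contributes 3 + 2 · 7 = 17
  Term 3 contributes -3 + 3 · 7 = 18
  Term 4 contributes 7 + 4 · 7 = 35
p(7) = ⊕ of these = min[5, 15, 17, 18, 35] = 5.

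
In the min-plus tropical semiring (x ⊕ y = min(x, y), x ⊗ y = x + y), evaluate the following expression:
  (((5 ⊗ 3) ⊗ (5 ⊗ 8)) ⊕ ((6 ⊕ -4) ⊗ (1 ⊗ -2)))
(((5 ⊗ 3) ⊗ (5 ⊗ 8)) ⊕ ((6 ⊕ -4) ⊗ (1 ⊗ -2))) = -5

Expand innermost to outermost. Recall ⊕ takes the minimum of its arguments and ⊗ takes their sum. Working out the expression (((5 ⊗ 3) ⊗ (5 ⊗ 8)) ⊕ ((6 ⊕ -4) ⊗ (1 ⊗ -2))) gives -5.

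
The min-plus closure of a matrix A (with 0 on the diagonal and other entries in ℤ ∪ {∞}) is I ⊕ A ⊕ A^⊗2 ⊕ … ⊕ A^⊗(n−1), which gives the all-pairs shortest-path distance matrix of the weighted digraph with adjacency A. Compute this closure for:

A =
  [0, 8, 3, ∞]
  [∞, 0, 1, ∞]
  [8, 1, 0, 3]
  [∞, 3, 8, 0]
Closure =
  [0, 4, 3, 6]
  [9, 0, 1, 4]
  [8, 1, 0, 3]
  [12, 3, 4, 0]

This is the Floyd-Warshall all-pairs shortest-path computation. For each intermediate vertex k = 0, 1, …, 3, update dist[i][j] ← min(dist[i][j], dist[i][k] + dist[k][j]). The final matrix gives, for each (i, j), the minimum total weight of any directed path from i to j (possibly empty when i = j).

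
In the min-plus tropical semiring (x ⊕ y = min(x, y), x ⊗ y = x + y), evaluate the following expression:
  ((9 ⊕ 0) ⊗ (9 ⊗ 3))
((9 ⊕ 0) ⊗ (9 ⊗ 3)) = 12

Expand innermost to outermost. Recall ⊕ takes the minimum of its arguments and ⊗ takes their sum. Working out the expression ((9 ⊕ 0) ⊗ (9 ⊗ 3)) gives 12.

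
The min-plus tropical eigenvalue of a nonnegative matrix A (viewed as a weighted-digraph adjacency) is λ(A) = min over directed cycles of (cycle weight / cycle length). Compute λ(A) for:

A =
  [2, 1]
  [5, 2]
λ(A) = 2

Enumerate directed cycles and compute their means (weight / length). Sample:
  cycle 0 → 0: weight = 2, length = 1, mean = 2/1 ≈ 2.000
  cycle 1 → 1: weight = 2, length = 1, mean = 2/1 ≈ 2.000
  cycle 0 → 1 → 0: weight = 6, length = 2, mean = 6/2 ≈ 3.000
  cycle 1 → 0 → 1: weight = 6, length = 2, mean = 6/2 ≈ 3.000
Minimum mean = 2.000, attained e.g. along the cycle 0 → 0 with weight 2 and length 1. So λ(A) = 2/1 = 2.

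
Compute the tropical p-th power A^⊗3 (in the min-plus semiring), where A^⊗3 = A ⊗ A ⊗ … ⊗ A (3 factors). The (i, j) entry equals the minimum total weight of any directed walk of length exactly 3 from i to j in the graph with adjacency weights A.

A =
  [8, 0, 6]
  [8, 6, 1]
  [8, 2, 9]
A^⊗3 =
  [9, 3, 7]
  [11, 9, 4]
  [11, 5, 9]

Each entry (A^⊗3)_ij equals the minimum over all length-3 walks i = v_0 → v_1 → … → v_3 = j of Σ_t A[v_t][v_{t+1}]. For example, for (i, j) = (0, 2) we minimise over 9 possible intermediate vertex sequences; the minimum is 7, attained along the walk 0 → 1 → 1 → 2.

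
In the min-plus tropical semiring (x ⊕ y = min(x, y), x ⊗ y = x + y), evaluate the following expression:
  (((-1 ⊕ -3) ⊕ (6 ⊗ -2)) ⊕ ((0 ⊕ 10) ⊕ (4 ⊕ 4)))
(((-1 ⊕ -3) ⊕ (6 ⊗ -2)) ⊕ ((0 ⊕ 10) ⊕ (4 ⊕ 4))) = -3

Expand innermost to outermost. Recall ⊕ takes the minimum of its arguments and ⊗ takes their sum. Working out the expression (((-1 ⊕ -3) ⊕ (6 ⊗ -2)) ⊕ ((0 ⊕ 10) ⊕ (4 ⊕ 4))) gives -3.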